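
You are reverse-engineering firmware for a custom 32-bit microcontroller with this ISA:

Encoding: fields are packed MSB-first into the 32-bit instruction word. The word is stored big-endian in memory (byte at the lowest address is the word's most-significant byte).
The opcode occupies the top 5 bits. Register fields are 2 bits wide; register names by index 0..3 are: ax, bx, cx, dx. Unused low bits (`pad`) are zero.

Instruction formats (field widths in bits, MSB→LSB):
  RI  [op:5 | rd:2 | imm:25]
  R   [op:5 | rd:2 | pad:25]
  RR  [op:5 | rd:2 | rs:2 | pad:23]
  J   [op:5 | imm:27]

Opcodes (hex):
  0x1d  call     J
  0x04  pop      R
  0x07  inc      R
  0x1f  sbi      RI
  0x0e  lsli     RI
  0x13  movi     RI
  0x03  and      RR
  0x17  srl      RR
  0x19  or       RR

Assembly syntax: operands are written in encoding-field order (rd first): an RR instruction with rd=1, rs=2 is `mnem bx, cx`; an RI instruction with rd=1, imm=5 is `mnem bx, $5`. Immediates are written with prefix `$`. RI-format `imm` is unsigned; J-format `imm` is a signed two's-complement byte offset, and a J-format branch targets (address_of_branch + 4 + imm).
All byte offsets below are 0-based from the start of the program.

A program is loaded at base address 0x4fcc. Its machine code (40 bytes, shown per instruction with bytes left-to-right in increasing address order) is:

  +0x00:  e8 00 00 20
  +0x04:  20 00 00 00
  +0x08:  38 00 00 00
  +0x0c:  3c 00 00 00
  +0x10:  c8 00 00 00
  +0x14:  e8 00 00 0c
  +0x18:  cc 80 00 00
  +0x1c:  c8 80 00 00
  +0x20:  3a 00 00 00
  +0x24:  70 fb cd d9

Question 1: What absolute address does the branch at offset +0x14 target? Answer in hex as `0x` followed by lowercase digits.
off 0x14: read e8 00 00 0c as big → 0xe800000c
  opcode bits[31:27]=0x1d: call/J
  imm: (w>>0)&0x7ffffff=0xc → $12
  target = base 0x4fcc + off 0x14 + 4 + imm 12 = 0x4ff0

0x4ff0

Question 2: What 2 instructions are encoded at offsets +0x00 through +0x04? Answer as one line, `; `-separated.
off 0x00: read e8 00 00 20 as big → 0xe8000020
  op=0xe8000020>>27=0x1d ⇒ call (J)
  [26:0] imm=32 = $32
off 0x04: read 20 00 00 00 as big → 0x20000000
  op=0x20000000>>27=0x4 ⇒ pop (R)
  [26:25] rd=0 = ax

call $32; pop ax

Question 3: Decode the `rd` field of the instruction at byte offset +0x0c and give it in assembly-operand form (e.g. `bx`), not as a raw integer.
cx

[0c] 3c 00 00 00 → 0x3c000000
  opcode bits[31:27]=0x7: inc/R
  [26:25] rd=2 = cx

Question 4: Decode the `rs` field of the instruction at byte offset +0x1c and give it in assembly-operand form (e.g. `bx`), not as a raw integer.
[1c] c8 80 00 00 → 0xc8800000
  opcode bits[31:27]=0x19: or/RR
  rd: (w>>25)&0x3=0x0 → ax
  rs: (w>>23)&0x3=0x1 → bx

bx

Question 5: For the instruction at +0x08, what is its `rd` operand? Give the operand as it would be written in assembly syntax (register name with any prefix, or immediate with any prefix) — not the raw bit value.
ax

off 0x08: read 38 00 00 00 as big → 0x38000000
  op=0x38000000>>27=0x7 ⇒ inc (R)
  rd: (w>>25)&0x3=0x0 → ax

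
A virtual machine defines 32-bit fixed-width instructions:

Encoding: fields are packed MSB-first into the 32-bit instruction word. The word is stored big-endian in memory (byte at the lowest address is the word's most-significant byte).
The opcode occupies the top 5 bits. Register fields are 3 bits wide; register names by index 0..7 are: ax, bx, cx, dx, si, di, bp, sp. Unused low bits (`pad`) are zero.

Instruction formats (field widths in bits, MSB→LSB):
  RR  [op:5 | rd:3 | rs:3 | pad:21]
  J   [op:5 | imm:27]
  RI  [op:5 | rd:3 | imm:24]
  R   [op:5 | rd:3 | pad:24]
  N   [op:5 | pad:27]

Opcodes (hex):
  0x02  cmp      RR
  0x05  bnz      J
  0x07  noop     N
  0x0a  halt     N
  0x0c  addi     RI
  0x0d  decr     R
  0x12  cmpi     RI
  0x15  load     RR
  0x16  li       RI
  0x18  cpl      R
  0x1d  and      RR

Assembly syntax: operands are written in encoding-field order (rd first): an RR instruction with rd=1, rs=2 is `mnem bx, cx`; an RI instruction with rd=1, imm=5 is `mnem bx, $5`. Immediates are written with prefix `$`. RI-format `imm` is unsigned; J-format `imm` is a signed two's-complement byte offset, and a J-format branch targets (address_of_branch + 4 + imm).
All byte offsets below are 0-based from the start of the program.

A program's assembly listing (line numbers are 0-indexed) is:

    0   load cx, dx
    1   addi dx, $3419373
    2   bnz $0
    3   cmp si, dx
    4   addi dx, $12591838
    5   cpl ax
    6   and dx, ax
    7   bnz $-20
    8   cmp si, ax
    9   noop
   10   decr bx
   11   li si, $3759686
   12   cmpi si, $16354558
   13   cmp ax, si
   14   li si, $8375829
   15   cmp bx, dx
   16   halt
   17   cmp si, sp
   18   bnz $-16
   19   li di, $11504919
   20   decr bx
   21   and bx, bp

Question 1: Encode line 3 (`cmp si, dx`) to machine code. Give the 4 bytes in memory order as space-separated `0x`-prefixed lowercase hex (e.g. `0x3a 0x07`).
line 3 (cmp): pack op=0x2:5|rd=4:3|rs=3:3|pad=0:21 = 0x14600000; big→ 14 60 00 00

0x14 0x60 0x00 0x00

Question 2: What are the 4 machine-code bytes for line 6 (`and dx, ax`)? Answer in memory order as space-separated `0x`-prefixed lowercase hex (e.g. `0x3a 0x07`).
6. and fields op=0x1d:5|rd=3:3|rs=0:3|pad=0:21 → word eb000000h → eb 00 00 00

0xeb 0x00 0x00 0x00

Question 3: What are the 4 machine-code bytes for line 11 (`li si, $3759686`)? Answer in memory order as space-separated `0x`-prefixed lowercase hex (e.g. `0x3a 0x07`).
0xb4 0x39 0x5e 0x46

11. li fields op=0x16:5|rd=4:3|imm=3759686:24 → word b4395e46h → b4 39 5e 46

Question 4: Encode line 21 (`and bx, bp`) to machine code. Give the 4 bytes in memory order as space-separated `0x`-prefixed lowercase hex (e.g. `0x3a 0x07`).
21. and fields op=0x1d:5|rd=1:3|rs=6:3|pad=0:21 → word e9c00000h → e9 c0 00 00

0xe9 0xc0 0x00 0x00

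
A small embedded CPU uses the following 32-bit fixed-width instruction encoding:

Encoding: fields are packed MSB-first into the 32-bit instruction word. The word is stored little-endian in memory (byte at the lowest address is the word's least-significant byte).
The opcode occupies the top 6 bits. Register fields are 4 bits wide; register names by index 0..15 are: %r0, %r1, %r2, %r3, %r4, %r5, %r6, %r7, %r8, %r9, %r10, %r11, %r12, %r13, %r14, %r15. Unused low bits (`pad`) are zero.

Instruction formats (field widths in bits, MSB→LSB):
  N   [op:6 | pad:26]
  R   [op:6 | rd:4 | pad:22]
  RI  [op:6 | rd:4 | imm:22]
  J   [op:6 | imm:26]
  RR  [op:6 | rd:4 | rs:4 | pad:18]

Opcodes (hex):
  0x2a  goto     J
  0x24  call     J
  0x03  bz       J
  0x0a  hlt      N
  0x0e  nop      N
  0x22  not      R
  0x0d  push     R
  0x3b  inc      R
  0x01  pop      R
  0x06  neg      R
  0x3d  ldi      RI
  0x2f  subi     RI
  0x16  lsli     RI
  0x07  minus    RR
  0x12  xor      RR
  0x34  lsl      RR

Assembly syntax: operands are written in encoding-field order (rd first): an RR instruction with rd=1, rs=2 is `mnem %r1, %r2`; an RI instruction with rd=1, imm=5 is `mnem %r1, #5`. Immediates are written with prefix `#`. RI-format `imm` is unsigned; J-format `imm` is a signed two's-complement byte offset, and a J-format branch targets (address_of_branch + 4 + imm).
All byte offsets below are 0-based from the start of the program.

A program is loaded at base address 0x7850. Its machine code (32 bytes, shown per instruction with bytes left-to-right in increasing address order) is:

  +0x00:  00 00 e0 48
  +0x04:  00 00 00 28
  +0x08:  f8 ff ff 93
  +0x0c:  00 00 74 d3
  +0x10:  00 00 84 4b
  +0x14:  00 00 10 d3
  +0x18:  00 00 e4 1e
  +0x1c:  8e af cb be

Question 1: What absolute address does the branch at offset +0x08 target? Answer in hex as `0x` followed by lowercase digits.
0x7854

+0x08: f8 ff ff 93 ⇒ word 0x93fffff8 (little)
  opcode bits[31:26]=0x24: call/J
  imm@[25:0]=0x3fffff8 (s26→-8) ⇒ #-8
  target = base 0x7850 + off 0x08 + 4 + imm -8 = 0x7854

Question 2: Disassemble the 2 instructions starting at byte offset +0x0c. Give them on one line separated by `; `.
+0x0c: 00 00 74 d3 ⇒ word 0xd3740000 (little)
  top 6b → 0x34 → lsl [RR]
  rd@[25:22]=0xd ⇒ %r13
  rs@[21:18]=0xd ⇒ %r13
+0x10: 00 00 84 4b ⇒ word 0x4b840000 (little)
  top 6b → 0x12 → xor [RR]
  rd@[25:22]=0xe ⇒ %r14
  rs@[21:18]=0x1 ⇒ %r1

lsl %r13, %r13; xor %r14, %r1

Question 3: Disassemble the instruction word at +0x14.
lsl %r12, %r4

@+14  little-endian(00 00 10 d3) = 0xd3100000
  op=0xd3100000>>26=0x34 ⇒ lsl (RR)
  rd: (w>>22)&0xf=0xc → %r12
  rs: (w>>18)&0xf=0x4 → %r4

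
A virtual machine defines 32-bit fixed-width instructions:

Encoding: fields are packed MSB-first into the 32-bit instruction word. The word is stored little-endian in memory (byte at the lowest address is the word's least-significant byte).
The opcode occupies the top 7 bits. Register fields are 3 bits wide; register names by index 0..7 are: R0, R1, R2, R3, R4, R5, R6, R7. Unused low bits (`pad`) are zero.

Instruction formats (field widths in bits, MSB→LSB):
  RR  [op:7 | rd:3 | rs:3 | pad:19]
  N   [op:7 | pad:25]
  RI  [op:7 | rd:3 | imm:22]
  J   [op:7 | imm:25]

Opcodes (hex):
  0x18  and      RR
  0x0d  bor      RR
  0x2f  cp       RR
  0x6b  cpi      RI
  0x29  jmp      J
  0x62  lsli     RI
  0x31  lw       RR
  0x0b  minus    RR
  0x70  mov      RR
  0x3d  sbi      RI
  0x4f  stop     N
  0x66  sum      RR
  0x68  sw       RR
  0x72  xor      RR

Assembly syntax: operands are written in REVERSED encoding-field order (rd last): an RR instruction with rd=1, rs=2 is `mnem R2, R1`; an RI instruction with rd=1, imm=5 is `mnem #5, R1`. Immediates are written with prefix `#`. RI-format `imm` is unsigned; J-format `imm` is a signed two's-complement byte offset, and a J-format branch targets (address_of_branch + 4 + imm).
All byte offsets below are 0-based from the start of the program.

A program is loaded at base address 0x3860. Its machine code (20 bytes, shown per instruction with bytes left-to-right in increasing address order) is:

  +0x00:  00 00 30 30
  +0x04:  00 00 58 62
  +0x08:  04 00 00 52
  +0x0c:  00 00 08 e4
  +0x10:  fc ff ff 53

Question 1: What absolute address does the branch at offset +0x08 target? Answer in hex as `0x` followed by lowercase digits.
+0x08: 04 00 00 52 ⇒ word 0x52000004 (little)
  opcode bits[31:25]=0x29: jmp/J
  imm: (w>>0)&0x1ffffff=0x4 → #4
  target = base 0x3860 + off 0x08 + 4 + imm 4 = 0x3870

0x3870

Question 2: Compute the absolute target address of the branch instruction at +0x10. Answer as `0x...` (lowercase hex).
0x3870

@+10  little-endian(fc ff ff 53) = 0x53fffffc
  op=0x53fffffc>>25=0x29 ⇒ jmp (J)
  imm: (w>>0)&0x1ffffff=0x1fffffc (s25→-4) → #-4
  target = base 0x3860 + off 0x10 + 4 + imm -4 = 0x3870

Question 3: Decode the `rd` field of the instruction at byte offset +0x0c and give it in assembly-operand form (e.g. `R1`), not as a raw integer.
@+0c  little-endian(00 00 08 e4) = 0xe4080000
  op=0xe4080000>>25=0x72 ⇒ xor (RR)
  [24:22] rd=0 = R0
  [21:19] rs=1 = R1

R0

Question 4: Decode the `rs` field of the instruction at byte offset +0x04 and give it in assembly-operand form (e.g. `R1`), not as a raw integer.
R3

+0x04: 00 00 58 62 ⇒ word 0x62580000 (little)
  op=0x62580000>>25=0x31 ⇒ lw (RR)
  rd@[24:22]=0x1 ⇒ R1
  rs@[21:19]=0x3 ⇒ R3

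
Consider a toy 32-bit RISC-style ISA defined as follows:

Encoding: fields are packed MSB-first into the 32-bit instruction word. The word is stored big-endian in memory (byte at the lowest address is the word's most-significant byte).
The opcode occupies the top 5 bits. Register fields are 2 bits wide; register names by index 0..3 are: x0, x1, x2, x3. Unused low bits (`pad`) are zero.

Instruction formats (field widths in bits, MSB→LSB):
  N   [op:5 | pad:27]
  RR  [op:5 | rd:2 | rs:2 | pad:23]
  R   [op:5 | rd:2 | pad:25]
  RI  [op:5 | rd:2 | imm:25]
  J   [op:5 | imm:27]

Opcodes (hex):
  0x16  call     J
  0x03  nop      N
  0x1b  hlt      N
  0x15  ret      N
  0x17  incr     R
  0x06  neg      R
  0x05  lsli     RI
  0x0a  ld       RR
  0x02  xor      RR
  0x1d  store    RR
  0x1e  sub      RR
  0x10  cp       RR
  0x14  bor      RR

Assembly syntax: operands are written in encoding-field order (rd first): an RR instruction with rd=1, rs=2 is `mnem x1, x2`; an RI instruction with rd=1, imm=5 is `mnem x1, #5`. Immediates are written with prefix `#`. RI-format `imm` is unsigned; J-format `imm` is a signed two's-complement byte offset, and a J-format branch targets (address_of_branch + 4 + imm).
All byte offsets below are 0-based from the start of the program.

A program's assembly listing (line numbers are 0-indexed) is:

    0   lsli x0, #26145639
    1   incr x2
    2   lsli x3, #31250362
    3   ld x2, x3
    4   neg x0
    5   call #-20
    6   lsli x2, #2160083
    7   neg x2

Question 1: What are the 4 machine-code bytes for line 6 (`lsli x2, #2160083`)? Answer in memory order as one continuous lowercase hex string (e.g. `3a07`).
L6: lsli op=0x5:5|rd=2:2|imm=2160083:25 ⇒ 0x2c20f5d3 ⇒ big 2c 20 f5 d3

2c20f5d3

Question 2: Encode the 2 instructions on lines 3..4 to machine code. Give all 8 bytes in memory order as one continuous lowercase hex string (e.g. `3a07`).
5580000030000000

line 3 (ld): pack op=0xa:5|rd=2:2|rs=3:2|pad=0:23 = 0x55800000; big→ 55 80 00 00
line 4 (neg): pack op=0x6:5|rd=0:2|pad=0:25 = 0x30000000; big→ 30 00 00 00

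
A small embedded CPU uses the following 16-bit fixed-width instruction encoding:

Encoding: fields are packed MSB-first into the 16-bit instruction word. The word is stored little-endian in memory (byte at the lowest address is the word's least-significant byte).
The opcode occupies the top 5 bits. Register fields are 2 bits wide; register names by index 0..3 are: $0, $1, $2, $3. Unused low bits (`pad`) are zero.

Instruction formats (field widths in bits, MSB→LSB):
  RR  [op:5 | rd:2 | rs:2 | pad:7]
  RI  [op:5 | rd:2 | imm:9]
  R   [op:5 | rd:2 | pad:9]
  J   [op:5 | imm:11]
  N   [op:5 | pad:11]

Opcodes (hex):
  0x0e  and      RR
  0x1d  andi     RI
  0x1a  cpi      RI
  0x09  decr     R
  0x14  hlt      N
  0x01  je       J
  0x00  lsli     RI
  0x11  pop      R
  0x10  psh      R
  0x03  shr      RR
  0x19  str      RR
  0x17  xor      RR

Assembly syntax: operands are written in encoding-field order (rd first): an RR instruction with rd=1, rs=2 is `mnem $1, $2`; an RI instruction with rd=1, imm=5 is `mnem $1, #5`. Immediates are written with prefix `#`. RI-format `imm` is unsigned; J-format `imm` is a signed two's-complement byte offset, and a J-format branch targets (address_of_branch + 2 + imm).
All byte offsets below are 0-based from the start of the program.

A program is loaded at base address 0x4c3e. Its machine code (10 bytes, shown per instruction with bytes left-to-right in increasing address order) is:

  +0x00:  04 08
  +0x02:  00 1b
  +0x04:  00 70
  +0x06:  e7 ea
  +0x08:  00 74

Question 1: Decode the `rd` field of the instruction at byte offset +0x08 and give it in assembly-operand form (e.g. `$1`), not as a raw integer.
+0x08: 00 74 ⇒ word 0x7400 (little)
  top 5b → 0xe → and [RR]
  [10:9] rd=2 = $2
  [8:7] rs=0 = $0

$2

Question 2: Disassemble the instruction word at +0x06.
[06] e7 ea → 0xeae7
  opcode bits[15:11]=0x1d: andi/RI
  rd@[10:9]=0x1 ⇒ $1
  imm@[8:0]=0xe7 ⇒ #231

andi $1, #231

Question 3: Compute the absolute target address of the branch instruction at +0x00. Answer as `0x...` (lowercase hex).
[00] 04 08 → 0x0804
  top 5b → 0x1 → je [J]
  imm@[10:0]=0x4 ⇒ #4
  target = base 0x4c3e + off 0x00 + 2 + imm 4 = 0x4c44

0x4c44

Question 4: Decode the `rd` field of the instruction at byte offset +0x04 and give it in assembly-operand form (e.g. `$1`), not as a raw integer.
$0

+0x04: 00 70 ⇒ word 0x7000 (little)
  op=0x7000>>11=0xe ⇒ and (RR)
  rd@[10:9]=0x0 ⇒ $0
  rs@[8:7]=0x0 ⇒ $0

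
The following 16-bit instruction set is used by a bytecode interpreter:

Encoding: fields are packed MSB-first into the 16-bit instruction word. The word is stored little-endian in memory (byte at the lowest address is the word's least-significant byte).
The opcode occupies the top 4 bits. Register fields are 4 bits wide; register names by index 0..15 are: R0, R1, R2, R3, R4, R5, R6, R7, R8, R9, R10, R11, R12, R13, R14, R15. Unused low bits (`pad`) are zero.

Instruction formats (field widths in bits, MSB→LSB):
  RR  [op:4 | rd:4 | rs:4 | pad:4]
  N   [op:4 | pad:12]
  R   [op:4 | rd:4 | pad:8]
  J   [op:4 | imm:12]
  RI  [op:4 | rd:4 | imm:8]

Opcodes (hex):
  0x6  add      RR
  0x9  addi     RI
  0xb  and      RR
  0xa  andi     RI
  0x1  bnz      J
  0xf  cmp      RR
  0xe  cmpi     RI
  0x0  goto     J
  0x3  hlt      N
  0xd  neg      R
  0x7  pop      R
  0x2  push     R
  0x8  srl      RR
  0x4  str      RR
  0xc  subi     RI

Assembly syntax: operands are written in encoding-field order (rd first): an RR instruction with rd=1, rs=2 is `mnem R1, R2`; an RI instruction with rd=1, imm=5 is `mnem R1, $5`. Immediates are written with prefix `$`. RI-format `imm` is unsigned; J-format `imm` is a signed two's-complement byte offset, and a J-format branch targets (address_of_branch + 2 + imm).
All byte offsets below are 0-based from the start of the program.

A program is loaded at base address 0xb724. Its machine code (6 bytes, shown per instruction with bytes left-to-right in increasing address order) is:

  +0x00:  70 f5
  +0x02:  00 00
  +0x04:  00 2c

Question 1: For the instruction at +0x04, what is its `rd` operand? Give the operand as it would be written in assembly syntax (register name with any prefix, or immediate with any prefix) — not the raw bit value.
R12

[04] 00 2c → 0x2c00
  top 4b → 0x2 → push [R]
  rd@[11:8]=0xc ⇒ R12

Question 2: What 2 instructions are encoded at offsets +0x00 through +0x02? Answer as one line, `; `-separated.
cmp R5, R7; goto $0

off 0x00: read 70 f5 as little → 0xf570
  opcode bits[15:12]=0xf: cmp/RR
  rd: (w>>8)&0xf=0x5 → R5
  rs: (w>>4)&0xf=0x7 → R7
off 0x02: read 00 00 as little → 0x0000
  opcode bits[15:12]=0x0: goto/J
  imm: (w>>0)&0xfff=0x0 → $0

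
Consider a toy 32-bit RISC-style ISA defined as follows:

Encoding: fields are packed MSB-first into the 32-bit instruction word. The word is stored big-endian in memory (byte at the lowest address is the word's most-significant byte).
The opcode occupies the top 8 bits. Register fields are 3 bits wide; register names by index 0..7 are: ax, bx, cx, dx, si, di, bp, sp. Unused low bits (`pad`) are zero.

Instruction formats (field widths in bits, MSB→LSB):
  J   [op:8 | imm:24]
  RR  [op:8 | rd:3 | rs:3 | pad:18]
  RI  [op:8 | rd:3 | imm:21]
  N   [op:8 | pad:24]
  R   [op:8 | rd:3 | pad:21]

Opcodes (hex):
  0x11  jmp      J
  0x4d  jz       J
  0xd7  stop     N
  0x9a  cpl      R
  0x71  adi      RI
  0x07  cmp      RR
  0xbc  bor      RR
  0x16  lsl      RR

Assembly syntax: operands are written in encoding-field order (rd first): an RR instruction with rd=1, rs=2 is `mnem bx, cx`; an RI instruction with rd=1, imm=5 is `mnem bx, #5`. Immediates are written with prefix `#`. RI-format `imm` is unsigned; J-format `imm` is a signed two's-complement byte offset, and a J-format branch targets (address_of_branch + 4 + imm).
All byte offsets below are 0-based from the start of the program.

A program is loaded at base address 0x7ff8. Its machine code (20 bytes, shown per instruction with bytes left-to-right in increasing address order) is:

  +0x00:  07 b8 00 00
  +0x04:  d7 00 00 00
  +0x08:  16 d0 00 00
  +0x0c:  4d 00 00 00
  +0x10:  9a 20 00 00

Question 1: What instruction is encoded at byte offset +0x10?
@+10  big-endian(9a 20 00 00) = 0x9a200000
  top 8b → 0x9a → cpl [R]
  rd@[23:21]=0x1 ⇒ bx

cpl bx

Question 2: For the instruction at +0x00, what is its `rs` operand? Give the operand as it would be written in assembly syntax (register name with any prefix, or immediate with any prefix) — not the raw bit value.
[00] 07 b8 00 00 → 0x07b80000
  top 8b → 0x7 → cmp [RR]
  [23:21] rd=5 = di
  [20:18] rs=6 = bp

bp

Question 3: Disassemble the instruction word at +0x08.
lsl bp, si

@+08  big-endian(16 d0 00 00) = 0x16d00000
  op=0x16d00000>>24=0x16 ⇒ lsl (RR)
  [23:21] rd=6 = bp
  [20:18] rs=4 = si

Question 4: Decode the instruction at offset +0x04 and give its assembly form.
stop

+0x04: d7 00 00 00 ⇒ word 0xd7000000 (big)
  op=0xd7000000>>24=0xd7 ⇒ stop (N)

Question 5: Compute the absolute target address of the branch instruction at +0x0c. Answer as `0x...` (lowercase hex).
0x8008

+0x0c: 4d 00 00 00 ⇒ word 0x4d000000 (big)
  top 8b → 0x4d → jz [J]
  [23:0] imm=0 = #0
  target = base 0x7ff8 + off 0x0c + 4 + imm 0 = 0x8008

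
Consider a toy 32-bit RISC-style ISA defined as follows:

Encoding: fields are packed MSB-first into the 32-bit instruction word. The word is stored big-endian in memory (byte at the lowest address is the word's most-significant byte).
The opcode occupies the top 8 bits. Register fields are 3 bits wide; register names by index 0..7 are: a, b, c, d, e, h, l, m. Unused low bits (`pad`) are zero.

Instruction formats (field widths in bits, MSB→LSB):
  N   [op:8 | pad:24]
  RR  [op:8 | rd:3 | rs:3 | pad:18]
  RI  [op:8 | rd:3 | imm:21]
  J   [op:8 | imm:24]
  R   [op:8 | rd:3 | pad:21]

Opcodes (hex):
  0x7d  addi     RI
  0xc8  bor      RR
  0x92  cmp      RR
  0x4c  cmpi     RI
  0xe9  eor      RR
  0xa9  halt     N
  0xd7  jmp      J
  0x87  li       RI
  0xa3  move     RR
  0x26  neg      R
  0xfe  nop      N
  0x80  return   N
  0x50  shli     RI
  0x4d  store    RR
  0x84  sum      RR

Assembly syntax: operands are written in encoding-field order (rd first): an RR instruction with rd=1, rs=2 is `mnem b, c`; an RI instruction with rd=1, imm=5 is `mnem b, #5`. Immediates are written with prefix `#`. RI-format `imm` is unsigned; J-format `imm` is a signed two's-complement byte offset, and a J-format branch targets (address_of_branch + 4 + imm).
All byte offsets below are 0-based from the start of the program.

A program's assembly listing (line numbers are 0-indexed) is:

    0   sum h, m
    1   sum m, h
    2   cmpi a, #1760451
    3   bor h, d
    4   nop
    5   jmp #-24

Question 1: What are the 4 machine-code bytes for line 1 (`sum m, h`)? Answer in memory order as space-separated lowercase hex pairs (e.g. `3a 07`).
84 f4 00 00

line 1 (sum): pack op=0x84:8|rd=7:3|rs=5:3|pad=0:18 = 0x84f40000; big→ 84 f4 00 00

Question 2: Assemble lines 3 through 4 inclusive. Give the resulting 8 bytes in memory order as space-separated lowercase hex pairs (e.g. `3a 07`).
L3: bor op=0xc8:8|rd=5:3|rs=3:3|pad=0:18 ⇒ 0xc8ac0000 ⇒ big c8 ac 00 00
L4: nop op=0xfe:8|pad=0:24 ⇒ 0xfe000000 ⇒ big fe 00 00 00

c8 ac 00 00 fe 00 00 00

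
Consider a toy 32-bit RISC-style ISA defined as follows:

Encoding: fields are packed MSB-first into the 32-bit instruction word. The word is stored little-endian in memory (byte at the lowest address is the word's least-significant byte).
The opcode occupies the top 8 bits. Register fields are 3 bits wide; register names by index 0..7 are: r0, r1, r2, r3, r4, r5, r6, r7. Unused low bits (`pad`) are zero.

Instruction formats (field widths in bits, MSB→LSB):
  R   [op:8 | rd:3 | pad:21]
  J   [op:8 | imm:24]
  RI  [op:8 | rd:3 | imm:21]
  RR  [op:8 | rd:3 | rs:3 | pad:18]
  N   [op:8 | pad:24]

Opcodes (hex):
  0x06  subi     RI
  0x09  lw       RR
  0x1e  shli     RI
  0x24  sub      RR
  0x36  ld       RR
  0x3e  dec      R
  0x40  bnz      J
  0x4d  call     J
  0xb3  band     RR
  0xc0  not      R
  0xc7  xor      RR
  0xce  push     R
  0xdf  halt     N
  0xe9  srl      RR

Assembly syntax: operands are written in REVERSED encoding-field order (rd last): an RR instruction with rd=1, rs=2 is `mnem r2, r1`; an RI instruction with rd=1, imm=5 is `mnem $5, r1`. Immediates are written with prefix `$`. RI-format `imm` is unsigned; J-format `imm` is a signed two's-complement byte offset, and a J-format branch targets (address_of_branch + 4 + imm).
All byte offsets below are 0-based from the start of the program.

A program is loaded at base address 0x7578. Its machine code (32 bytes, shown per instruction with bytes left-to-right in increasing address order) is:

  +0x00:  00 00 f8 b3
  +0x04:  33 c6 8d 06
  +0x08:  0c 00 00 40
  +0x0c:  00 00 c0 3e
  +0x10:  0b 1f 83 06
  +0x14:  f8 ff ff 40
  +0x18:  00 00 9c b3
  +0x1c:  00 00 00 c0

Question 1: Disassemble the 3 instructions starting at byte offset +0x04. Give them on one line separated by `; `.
subi $902707, r4; bnz $12; dec r6

+0x04: 33 c6 8d 06 ⇒ word 0x068dc633 (little)
  top 8b → 0x6 → subi [RI]
  rd: (w>>21)&0x7=0x4 → r4
  imm: (w>>0)&0x1fffff=0xdc633 → $902707
+0x08: 0c 00 00 40 ⇒ word 0x4000000c (little)
  top 8b → 0x40 → bnz [J]
  imm: (w>>0)&0xffffff=0xc → $12
+0x0c: 00 00 c0 3e ⇒ word 0x3ec00000 (little)
  top 8b → 0x3e → dec [R]
  rd: (w>>21)&0x7=0x6 → r6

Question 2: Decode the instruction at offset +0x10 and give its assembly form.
subi $204555, r4

[10] 0b 1f 83 06 → 0x06831f0b
  opcode bits[31:24]=0x6: subi/RI
  [23:21] rd=4 = r4
  [20:0] imm=204555 = $204555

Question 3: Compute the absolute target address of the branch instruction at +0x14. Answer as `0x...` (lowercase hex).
0x7588

[14] f8 ff ff 40 → 0x40fffff8
  op=0x40fffff8>>24=0x40 ⇒ bnz (J)
  imm: (w>>0)&0xffffff=0xfffff8 (s24→-8) → $-8
  target = base 0x7578 + off 0x14 + 4 + imm -8 = 0x7588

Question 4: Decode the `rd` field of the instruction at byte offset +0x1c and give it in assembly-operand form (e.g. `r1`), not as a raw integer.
+0x1c: 00 00 00 c0 ⇒ word 0xc0000000 (little)
  op=0xc0000000>>24=0xc0 ⇒ not (R)
  [23:21] rd=0 = r0

r0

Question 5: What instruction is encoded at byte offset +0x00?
band r6, r7

+0x00: 00 00 f8 b3 ⇒ word 0xb3f80000 (little)
  opcode bits[31:24]=0xb3: band/RR
  rd@[23:21]=0x7 ⇒ r7
  rs@[20:18]=0x6 ⇒ r6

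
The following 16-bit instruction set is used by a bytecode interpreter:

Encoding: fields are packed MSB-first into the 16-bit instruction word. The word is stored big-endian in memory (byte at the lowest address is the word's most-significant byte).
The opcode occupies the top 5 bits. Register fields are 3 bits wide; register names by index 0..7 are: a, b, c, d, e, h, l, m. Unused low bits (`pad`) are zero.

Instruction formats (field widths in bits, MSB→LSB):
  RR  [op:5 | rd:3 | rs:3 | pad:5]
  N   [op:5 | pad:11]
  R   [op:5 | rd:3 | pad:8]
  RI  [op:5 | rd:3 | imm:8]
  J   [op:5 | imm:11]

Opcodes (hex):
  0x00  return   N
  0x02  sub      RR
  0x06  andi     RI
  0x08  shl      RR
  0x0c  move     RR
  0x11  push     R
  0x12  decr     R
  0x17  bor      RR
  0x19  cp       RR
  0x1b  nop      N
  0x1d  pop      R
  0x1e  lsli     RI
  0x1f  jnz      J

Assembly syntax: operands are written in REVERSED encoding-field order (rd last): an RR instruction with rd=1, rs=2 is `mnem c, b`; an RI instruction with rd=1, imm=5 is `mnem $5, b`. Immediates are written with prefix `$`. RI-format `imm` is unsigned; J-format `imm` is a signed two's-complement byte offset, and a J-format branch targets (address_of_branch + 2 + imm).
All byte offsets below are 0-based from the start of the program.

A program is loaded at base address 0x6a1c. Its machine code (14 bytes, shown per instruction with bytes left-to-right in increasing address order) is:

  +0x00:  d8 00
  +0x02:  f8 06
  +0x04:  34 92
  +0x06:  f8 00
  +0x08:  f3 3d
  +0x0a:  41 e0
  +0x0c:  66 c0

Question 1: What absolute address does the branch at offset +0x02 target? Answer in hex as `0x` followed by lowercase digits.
0x6a26

off 0x02: read f8 06 as big → 0xf806
  top 5b → 0x1f → jnz [J]
  [10:0] imm=6 = $6
  target = base 0x6a1c + off 0x02 + 2 + imm 6 = 0x6a26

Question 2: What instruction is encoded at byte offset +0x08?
+0x08: f3 3d ⇒ word 0xf33d (big)
  top 5b → 0x1e → lsli [RI]
  [10:8] rd=3 = d
  [7:0] imm=61 = $61

lsli $61, d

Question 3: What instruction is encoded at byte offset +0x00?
nop

off 0x00: read d8 00 as big → 0xd800
  opcode bits[15:11]=0x1b: nop/N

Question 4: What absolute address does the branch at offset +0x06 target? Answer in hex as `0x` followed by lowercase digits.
0x6a24

off 0x06: read f8 00 as big → 0xf800
  top 5b → 0x1f → jnz [J]
  [10:0] imm=0 = $0
  target = base 0x6a1c + off 0x06 + 2 + imm 0 = 0x6a24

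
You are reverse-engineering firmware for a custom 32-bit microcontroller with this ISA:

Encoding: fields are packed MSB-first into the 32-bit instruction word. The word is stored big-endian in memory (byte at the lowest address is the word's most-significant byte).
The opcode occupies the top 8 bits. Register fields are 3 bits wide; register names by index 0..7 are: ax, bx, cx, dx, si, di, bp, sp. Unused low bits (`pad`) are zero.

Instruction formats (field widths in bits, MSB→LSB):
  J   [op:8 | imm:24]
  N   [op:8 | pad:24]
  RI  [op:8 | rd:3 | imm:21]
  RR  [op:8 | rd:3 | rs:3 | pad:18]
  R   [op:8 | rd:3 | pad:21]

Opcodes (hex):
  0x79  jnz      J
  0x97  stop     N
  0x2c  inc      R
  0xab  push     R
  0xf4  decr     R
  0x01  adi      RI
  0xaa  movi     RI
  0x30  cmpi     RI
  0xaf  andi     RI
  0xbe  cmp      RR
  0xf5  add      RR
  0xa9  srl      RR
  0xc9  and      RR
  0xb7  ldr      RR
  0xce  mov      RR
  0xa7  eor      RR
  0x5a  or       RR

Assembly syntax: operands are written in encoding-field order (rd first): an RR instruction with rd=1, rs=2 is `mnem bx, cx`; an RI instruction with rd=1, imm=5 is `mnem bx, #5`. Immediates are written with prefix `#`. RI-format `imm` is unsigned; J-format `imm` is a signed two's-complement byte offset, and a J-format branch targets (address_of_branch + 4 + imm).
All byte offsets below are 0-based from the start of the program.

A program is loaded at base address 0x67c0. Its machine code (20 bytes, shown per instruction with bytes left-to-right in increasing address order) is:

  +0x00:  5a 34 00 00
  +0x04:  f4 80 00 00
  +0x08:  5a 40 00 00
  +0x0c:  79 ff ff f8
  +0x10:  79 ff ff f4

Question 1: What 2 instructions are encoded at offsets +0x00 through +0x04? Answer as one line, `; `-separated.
or bx, di; decr si

@+00  big-endian(5a 34 00 00) = 0x5a340000
  opcode bits[31:24]=0x5a: or/RR
  [23:21] rd=1 = bx
  [20:18] rs=5 = di
@+04  big-endian(f4 80 00 00) = 0xf4800000
  opcode bits[31:24]=0xf4: decr/R
  [23:21] rd=4 = si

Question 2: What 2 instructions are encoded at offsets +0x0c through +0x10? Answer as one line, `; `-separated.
jnz #-8; jnz #-12

off 0x0c: read 79 ff ff f8 as big → 0x79fffff8
  opcode bits[31:24]=0x79: jnz/J
  imm: (w>>0)&0xffffff=0xfffff8 (s24→-8) → #-8
off 0x10: read 79 ff ff f4 as big → 0x79fffff4
  opcode bits[31:24]=0x79: jnz/J
  imm: (w>>0)&0xffffff=0xfffff4 (s24→-12) → #-12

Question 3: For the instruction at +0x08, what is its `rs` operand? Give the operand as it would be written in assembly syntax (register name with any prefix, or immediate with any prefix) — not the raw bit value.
+0x08: 5a 40 00 00 ⇒ word 0x5a400000 (big)
  top 8b → 0x5a → or [RR]
  rd@[23:21]=0x2 ⇒ cx
  rs@[20:18]=0x0 ⇒ ax

ax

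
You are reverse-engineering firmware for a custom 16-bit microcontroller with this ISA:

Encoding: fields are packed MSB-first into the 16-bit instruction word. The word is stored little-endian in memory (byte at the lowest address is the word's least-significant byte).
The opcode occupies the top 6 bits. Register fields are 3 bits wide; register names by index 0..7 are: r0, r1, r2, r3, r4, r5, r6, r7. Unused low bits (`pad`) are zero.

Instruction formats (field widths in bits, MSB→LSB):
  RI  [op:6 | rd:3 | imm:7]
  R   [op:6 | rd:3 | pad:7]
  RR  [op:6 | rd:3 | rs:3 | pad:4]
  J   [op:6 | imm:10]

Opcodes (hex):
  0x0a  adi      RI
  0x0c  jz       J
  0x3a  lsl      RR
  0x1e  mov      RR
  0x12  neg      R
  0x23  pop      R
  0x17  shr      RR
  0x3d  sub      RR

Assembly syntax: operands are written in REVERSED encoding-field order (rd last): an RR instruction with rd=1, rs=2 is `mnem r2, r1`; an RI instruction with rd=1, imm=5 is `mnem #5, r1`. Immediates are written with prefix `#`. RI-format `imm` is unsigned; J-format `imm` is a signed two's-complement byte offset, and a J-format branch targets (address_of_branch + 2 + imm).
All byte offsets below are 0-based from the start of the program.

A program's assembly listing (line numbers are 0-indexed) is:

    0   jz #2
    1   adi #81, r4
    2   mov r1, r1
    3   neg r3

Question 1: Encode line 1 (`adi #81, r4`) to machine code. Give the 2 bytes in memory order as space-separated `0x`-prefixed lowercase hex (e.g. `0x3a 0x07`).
1. adi fields op=0xa:6|rd=4:3|imm=81:7 → word 2a51h → 51 2a

0x51 0x2a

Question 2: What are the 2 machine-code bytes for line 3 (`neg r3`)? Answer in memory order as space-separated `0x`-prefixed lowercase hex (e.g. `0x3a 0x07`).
3. neg fields op=0x12:6|rd=3:3|pad=0:7 → word 4980h → 80 49

0x80 0x49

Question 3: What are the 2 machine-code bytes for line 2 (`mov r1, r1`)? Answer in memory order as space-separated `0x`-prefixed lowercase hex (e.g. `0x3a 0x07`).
0x90 0x78

2. mov fields op=0x1e:6|rd=1:3|rs=1:3|pad=0:4 → word 7890h → 90 78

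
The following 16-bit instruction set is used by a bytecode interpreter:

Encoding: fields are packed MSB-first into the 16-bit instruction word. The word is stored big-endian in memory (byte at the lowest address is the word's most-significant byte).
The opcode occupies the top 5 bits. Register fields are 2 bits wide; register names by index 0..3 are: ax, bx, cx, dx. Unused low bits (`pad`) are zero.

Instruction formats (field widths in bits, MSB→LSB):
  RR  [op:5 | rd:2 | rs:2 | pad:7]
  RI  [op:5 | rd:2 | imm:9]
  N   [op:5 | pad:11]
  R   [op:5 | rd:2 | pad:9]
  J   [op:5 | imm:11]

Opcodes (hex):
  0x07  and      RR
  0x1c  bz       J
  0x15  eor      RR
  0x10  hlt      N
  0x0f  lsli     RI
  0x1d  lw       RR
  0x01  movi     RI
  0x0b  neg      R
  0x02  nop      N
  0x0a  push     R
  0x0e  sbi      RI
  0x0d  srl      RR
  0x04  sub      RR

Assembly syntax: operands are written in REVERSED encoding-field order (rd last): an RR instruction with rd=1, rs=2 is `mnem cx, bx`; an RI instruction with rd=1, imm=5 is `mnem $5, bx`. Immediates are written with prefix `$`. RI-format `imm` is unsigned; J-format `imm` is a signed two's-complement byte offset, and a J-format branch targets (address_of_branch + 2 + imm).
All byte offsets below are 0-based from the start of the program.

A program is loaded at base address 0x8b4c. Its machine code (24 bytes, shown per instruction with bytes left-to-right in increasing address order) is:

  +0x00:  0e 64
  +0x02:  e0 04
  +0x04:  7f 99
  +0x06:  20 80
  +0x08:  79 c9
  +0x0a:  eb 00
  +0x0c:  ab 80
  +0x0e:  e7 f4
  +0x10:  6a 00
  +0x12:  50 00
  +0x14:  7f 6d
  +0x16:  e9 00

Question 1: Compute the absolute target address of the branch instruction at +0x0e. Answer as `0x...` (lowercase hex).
0x8b50

@+0e  big-endian(e7 f4) = 0xe7f4
  top 5b → 0x1c → bz [J]
  imm: (w>>0)&0x7ff=0x7f4 (s11→-12) → $-12
  target = base 0x8b4c + off 0x0e + 2 + imm -12 = 0x8b50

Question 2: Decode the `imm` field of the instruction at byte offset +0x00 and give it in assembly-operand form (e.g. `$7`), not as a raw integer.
@+00  big-endian(0e 64) = 0x0e64
  op=0x0e64>>11=0x1 ⇒ movi (RI)
  [10:9] rd=3 = dx
  [8:0] imm=100 = $100

$100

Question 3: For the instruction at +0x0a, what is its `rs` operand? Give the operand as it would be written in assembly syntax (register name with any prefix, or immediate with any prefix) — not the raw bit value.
+0x0a: eb 00 ⇒ word 0xeb00 (big)
  opcode bits[15:11]=0x1d: lw/RR
  [10:9] rd=1 = bx
  [8:7] rs=2 = cx

cx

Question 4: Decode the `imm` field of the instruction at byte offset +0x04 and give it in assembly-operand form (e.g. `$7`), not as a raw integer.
$409

off 0x04: read 7f 99 as big → 0x7f99
  op=0x7f99>>11=0xf ⇒ lsli (RI)
  rd@[10:9]=0x3 ⇒ dx
  imm@[8:0]=0x199 ⇒ $409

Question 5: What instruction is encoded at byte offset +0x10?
srl ax, bx

+0x10: 6a 00 ⇒ word 0x6a00 (big)
  op=0x6a00>>11=0xd ⇒ srl (RR)
  rd: (w>>9)&0x3=0x1 → bx
  rs: (w>>7)&0x3=0x0 → ax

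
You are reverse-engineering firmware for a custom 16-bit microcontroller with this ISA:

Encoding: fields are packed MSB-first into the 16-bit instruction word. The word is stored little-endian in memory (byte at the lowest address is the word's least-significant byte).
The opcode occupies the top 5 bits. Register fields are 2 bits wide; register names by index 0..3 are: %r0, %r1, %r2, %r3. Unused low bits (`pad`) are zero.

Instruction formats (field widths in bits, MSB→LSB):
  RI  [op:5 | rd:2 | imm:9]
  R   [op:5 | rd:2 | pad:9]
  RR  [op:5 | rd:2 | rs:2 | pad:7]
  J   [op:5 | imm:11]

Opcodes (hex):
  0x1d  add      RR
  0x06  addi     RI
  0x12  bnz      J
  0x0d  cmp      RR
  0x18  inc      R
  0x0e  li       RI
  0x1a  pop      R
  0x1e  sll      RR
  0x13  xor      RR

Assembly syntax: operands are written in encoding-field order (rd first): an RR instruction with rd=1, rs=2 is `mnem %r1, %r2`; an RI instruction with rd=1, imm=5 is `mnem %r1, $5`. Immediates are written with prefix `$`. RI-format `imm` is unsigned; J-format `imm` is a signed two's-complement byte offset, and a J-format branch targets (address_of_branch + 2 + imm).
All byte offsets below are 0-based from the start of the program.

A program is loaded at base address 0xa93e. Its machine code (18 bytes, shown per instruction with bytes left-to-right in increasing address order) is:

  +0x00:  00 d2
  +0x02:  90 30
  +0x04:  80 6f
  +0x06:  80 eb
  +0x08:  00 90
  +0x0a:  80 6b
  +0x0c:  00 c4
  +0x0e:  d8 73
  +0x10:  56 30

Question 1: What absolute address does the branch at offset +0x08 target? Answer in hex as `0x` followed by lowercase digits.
0xa948

@+08  little-endian(00 90) = 0x9000
  opcode bits[15:11]=0x12: bnz/J
  imm: (w>>0)&0x7ff=0x0 → $0
  target = base 0xa93e + off 0x08 + 2 + imm 0 = 0xa948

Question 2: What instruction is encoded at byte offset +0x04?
cmp %r3, %r3

@+04  little-endian(80 6f) = 0x6f80
  opcode bits[15:11]=0xd: cmp/RR
  [10:9] rd=3 = %r3
  [8:7] rs=3 = %r3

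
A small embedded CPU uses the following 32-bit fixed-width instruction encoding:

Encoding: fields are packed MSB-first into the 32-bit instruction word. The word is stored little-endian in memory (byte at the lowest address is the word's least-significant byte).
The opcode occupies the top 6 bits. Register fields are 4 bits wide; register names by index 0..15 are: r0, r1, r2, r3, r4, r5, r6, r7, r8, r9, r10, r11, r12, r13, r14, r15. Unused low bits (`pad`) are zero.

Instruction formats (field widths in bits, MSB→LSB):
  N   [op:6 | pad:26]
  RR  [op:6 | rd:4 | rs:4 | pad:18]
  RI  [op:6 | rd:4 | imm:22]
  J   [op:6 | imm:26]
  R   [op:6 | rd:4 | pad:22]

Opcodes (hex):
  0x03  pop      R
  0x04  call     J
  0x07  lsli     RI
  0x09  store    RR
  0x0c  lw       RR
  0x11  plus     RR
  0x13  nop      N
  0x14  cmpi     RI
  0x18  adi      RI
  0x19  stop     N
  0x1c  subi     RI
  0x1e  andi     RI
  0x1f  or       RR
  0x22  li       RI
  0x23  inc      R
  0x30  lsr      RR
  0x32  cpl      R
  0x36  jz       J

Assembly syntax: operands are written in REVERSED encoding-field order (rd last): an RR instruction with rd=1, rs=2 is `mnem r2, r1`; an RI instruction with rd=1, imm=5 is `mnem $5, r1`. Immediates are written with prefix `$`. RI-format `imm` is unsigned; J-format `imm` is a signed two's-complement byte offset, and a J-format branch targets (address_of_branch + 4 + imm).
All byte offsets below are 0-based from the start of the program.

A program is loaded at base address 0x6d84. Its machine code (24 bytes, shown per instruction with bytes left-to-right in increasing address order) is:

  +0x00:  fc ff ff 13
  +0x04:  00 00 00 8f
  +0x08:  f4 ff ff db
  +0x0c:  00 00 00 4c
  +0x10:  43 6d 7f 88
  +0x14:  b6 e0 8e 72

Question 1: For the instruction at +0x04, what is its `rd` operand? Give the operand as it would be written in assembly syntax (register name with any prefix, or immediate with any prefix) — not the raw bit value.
r12

@+04  little-endian(00 00 00 8f) = 0x8f000000
  opcode bits[31:26]=0x23: inc/R
  rd@[25:22]=0xc ⇒ r12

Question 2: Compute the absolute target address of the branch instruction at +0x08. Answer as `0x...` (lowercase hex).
0x6d84

@+08  little-endian(f4 ff ff db) = 0xdbfffff4
  op=0xdbfffff4>>26=0x36 ⇒ jz (J)
  imm@[25:0]=0x3fffff4 (s26→-12) ⇒ $-12
  target = base 0x6d84 + off 0x08 + 4 + imm -12 = 0x6d84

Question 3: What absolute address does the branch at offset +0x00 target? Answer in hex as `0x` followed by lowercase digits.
off 0x00: read fc ff ff 13 as little → 0x13fffffc
  opcode bits[31:26]=0x4: call/J
  imm: (w>>0)&0x3ffffff=0x3fffffc (s26→-4) → $-4
  target = base 0x6d84 + off 0x00 + 4 + imm -4 = 0x6d84

0x6d84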